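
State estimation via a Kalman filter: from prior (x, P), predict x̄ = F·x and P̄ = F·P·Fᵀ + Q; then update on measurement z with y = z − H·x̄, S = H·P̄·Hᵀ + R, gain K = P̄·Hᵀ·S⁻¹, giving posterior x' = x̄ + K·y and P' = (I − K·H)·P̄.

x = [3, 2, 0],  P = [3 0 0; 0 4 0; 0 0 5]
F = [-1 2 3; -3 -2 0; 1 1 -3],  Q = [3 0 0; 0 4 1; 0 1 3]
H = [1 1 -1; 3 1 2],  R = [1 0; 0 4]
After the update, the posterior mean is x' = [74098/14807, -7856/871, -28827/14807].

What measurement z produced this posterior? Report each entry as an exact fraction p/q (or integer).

x̄ = F·x = [1, -13, 5]
P̄ = F·P·Fᵀ + Q = [67 -7 -40; -7 47 -16; -40 -16 55]
S = H·P̄·Hᵀ + R = [268 134; 134 288]
K = P̄·Hᵀ·S⁻¹ = [3381/14807 64/221; 249/871 -2/13; -7121/14807 59/442]
x' − x̄ = [59291/14807, 3467/871, -102862/14807] = K·y
y = (KᵀK)⁻¹·Kᵀ·(x' − x̄) = [15, 2]
z = y + H·x̄ = [15, 2] + [-17, 0] = [-2, 2]

z = [-2, 2]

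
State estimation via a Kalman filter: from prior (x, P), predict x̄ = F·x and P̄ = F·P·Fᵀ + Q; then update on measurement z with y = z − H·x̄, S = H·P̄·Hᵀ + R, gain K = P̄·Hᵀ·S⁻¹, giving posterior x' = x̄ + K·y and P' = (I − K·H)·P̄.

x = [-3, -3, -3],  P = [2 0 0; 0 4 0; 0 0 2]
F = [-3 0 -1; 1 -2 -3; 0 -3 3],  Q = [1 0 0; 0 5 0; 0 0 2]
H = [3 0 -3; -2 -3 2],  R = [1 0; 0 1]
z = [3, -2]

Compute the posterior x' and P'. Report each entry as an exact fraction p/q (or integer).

x' = [396615/49018, 968/24509, 521917/73527]
P' = [624297/49018 -378/24509 311397/24509; -378/24509 7835/49018 1429/24509; 311397/24509 1429/24509 940088/73527]

x̄ = F·x = [12, 12, 0]
P̄ = F·P·Fᵀ + Q = [21 0 -6; 0 41 6; -6 6 56]
y = z − H·x̄ = [-33, 58]
S = H·P̄·Hᵀ + R = [802 -480; -480 654]
K = P̄·Hᵀ·S⁻¹ = [4509/49018 -369/24509; -5421/24509 -16277/49018; -5897/24509 -1067/73527]
x' = x̄ + K·y = [396615/49018, 968/24509, 521917/73527]
P' = (I − K·H)·P̄ = [624297/49018 -378/24509 311397/24509; -378/24509 7835/49018 1429/24509; 311397/24509 1429/24509 940088/73527]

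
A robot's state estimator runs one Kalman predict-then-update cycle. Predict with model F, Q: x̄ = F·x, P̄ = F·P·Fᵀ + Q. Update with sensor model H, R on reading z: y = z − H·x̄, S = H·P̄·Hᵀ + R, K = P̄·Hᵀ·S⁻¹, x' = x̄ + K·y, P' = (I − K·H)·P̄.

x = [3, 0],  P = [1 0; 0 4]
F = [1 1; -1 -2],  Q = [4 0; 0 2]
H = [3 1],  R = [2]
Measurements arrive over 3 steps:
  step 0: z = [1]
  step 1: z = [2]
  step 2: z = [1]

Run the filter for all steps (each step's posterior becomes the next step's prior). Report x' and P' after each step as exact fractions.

step 0: x' = [9/8, -13/6], P' = [9/4 -6; -6 53/3]
step 1: x' = [-323/1024, 2925/1024], P' = [2965/512 -8507/512; -8507/512 25333/512]
step 2: x' = [9103/4729, -22329/4729], P' = [339762/23645 -995514/23645; -995514/23645 2960468/23645]

step 0: x̄ = F·x = [3, -3]
step 0: P̄ = F·P·Fᵀ + Q = [9 -9; -9 19]
step 0: y = z − H·x̄ = [-5]
step 0: S = H·P̄·Hᵀ + R = [48]
step 0: K = P̄·Hᵀ·S⁻¹ = [3/8; -1/6]
step 0: x' = x̄ + K·y = [9/8, -13/6]
step 0: P' = (I − K·H)·P̄ = [9/4 -6; -6 53/3]
step 1: x̄ = F·x = [-25/24, 77/24]
step 1: P̄ = F·P·Fᵀ + Q = [143/12 -235/12; -235/12 611/12]
step 1: y = z − H·x̄ = [23/12]
step 1: S = H·P̄·Hᵀ + R = [128/3]
step 1: K = P̄·Hᵀ·S⁻¹ = [97/256; -47/256]
step 1: x' = x̄ + K·y = [-323/1024, 2925/1024]
step 1: P' = (I − K·H)·P̄ = [2965/512 -8507/512; -8507/512 25333/512]
step 2: x̄ = F·x = [1301/512, -5527/1024]
step 2: P̄ = F·P·Fᵀ + Q = [3333/128 -14055/256; -14055/256 71293/512]
step 2: y = z − H·x̄ = [-1255/1024]
step 2: S = H·P̄·Hᵀ + R = [23645/512]
step 2: K = P̄·Hᵀ·S⁻¹ = [11886/23645; -13037/23645]
step 2: x' = x̄ + K·y = [9103/4729, -22329/4729]
step 2: P' = (I − K·H)·P̄ = [339762/23645 -995514/23645; -995514/23645 2960468/23645]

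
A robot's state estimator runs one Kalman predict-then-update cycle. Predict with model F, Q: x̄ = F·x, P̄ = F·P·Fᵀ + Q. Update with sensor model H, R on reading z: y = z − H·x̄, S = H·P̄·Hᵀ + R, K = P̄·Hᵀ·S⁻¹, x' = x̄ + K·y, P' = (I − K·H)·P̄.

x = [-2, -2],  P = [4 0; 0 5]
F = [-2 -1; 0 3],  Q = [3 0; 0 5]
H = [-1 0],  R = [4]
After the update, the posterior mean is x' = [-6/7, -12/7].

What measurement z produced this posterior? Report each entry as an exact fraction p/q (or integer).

z = [2]

x̄ = F·x = [6, -6]
P̄ = F·P·Fᵀ + Q = [24 -15; -15 50]
S = H·P̄·Hᵀ + R = [28]
K = P̄·Hᵀ·S⁻¹ = [-6/7; 15/28]
x' − x̄ = [-48/7, 30/7] = K·y
y = (KᵀK)⁻¹·Kᵀ·(x' − x̄) = [8]
z = y + H·x̄ = [8] + [-6] = [2]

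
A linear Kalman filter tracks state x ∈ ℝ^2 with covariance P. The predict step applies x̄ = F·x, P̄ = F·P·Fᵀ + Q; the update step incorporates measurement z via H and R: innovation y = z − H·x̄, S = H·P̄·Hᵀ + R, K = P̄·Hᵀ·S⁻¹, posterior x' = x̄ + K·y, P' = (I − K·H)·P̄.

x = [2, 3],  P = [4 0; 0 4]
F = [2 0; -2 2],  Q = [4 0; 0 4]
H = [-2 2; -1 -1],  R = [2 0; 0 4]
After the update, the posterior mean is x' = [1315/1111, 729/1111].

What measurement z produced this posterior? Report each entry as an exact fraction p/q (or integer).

z = [-1, -1]

x̄ = F·x = [4, 2]
P̄ = F·P·Fᵀ + Q = [20 -16; -16 36]
S = H·P̄·Hᵀ + R = [354 -32; -32 28]
K = P̄·Hᵀ·S⁻¹ = [-268/1111 -465/1111; 284/1111 -469/1111]
x' − x̄ = [-3129/1111, -1493/1111] = K·y
y = (KᵀK)⁻¹·Kᵀ·(x' − x̄) = [3, 5]
z = y + H·x̄ = [3, 5] + [-4, -6] = [-1, -1]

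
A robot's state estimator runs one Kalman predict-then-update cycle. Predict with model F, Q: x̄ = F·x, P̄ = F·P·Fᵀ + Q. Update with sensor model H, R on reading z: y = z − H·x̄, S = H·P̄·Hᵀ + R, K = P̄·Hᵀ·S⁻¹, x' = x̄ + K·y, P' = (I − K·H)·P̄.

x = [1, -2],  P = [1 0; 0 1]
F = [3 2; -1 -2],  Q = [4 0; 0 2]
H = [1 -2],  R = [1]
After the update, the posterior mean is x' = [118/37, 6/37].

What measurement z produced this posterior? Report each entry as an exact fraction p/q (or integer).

x̄ = F·x = [-1, 3]
P̄ = F·P·Fᵀ + Q = [17 -7; -7 7]
S = H·P̄·Hᵀ + R = [74]
K = P̄·Hᵀ·S⁻¹ = [31/74; -21/74]
x' − x̄ = [155/37, -105/37] = K·y
y = (KᵀK)⁻¹·Kᵀ·(x' − x̄) = [10]
z = y + H·x̄ = [10] + [-7] = [3]

z = [3]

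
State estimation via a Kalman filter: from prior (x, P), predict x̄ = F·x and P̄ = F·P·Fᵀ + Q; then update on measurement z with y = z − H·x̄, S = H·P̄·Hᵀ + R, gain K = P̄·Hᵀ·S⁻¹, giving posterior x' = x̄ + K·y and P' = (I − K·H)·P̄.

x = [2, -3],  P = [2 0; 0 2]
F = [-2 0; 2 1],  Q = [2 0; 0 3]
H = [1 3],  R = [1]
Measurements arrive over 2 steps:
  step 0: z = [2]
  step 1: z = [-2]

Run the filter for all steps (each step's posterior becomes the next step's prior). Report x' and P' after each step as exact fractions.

step 0: x' = [-181/40, 173/80], P' = [151/20 -103/40; -103/40 79/80]
step 1: x' = [37842/7831, -18091/7831], P' = [104582/7831 -36006/7831; -36006/7831 13245/7831]

step 0: x̄ = F·x = [-4, 1]
step 0: P̄ = F·P·Fᵀ + Q = [10 -8; -8 13]
step 0: y = z − H·x̄ = [3]
step 0: S = H·P̄·Hᵀ + R = [80]
step 0: K = P̄·Hᵀ·S⁻¹ = [-7/40; 31/80]
step 0: x' = x̄ + K·y = [-181/40, 173/80]
step 0: P' = (I − K·H)·P̄ = [151/20 -103/40; -103/40 79/80]
step 1: x̄ = F·x = [181/20, -551/80]
step 1: P̄ = F·P·Fᵀ + Q = [161/5 -501/20; -501/20 1911/80]
step 1: y = z − H·x̄ = [769/80]
step 1: S = H·P̄·Hᵀ + R = [7831/80]
step 1: K = P̄·Hᵀ·S⁻¹ = [-3436/7831; 3729/7831]
step 1: x' = x̄ + K·y = [37842/7831, -18091/7831]
step 1: P' = (I − K·H)·P̄ = [104582/7831 -36006/7831; -36006/7831 13245/7831]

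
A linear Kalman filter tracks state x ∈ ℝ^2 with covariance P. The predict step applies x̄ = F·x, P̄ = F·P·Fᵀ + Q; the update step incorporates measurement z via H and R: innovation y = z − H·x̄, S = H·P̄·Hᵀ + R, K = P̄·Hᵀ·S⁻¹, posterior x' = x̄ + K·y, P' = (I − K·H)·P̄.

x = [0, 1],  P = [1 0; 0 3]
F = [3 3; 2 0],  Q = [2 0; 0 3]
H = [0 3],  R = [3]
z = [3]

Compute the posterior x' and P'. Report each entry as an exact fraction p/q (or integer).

x̄ = F·x = [3, 0]
P̄ = F·P·Fᵀ + Q = [38 6; 6 7]
y = z − H·x̄ = [3]
S = H·P̄·Hᵀ + R = [66]
K = P̄·Hᵀ·S⁻¹ = [3/11; 7/22]
x' = x̄ + K·y = [42/11, 21/22]
P' = (I − K·H)·P̄ = [364/11 3/11; 3/11 7/22]

x' = [42/11, 21/22]
P' = [364/11 3/11; 3/11 7/22]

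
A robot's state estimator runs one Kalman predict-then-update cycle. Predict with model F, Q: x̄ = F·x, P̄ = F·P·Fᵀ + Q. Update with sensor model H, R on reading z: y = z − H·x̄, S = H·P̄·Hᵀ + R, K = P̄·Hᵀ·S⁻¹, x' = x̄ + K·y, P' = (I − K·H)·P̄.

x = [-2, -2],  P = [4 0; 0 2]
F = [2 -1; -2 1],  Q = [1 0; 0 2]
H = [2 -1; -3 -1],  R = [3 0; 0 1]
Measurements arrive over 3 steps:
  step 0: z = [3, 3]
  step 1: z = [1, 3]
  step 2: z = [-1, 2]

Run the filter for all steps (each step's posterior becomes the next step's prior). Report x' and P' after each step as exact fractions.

step 0: x̄ = F·x = [-2, 2]
step 0: P̄ = F·P·Fᵀ + Q = [19 -18; -18 20]
step 0: y = z − H·x̄ = [9, -1]
step 0: S = H·P̄·Hᵀ + R = [171 -112; -112 84]
step 0: K = P̄·Hᵀ·S⁻¹ = [12/65 -397/1820; -32/65 -229/910]
step 0: x' = x̄ + K·y = [-219/1820, -1983/910]
step 0: P' = (I − K·H)·P̄ = [281/1820 -223/910; -223/910 449/455]
step 1: x̄ = F·x = [126/65, -126/65]
step 1: P̄ = F·P·Fᵀ + Q = [233/65 -168/65; -168/65 298/65]
step 1: y = z − H·x̄ = [-313/65, 447/65]
step 1: S = H·P̄·Hᵀ + R = [2097/65 -1268/65; -1268/65 1452/65]
step 1: K = P̄·Hᵀ·S⁻¹ = [951/5527 -4763/22108; -2536/5527 -2861/11054]
step 1: x' = x̄ + K·y = [-8217/22108, -16679/11054]
step 1: P' = (I − K·H)·P̄ = [3235/22108 -2471/11054; -2471/11054 5137/5527]
step 2: x̄ = F·x = [4231/5527, -4231/5527]
step 2: P̄ = F·P·Fᵀ + Q = [18841/5527 -13314/5527; -13314/5527 24368/5527]
step 2: y = z − H·x̄ = [-18220/5527, 19516/5527]
step 2: S = H·P̄·Hᵀ + R = [169569/5527 -101992/5527; -101992/5527 119580/5527]
step 2: K = P̄·Hᵀ·S⁻¹ = [76494/446657 -384607/1786628; -203984/446657 -231619/893314]
step 2: x' = x̄ + K·y = [-249758/446657, -78407/446657]
step 2: P' = (I − K·H)·P̄ = [260507/1786628 -198457/893314; -198457/893314 413495/446657]

step 0: x' = [-219/1820, -1983/910], P' = [281/1820 -223/910; -223/910 449/455]
step 1: x' = [-8217/22108, -16679/11054], P' = [3235/22108 -2471/11054; -2471/11054 5137/5527]
step 2: x' = [-249758/446657, -78407/446657], P' = [260507/1786628 -198457/893314; -198457/893314 413495/446657]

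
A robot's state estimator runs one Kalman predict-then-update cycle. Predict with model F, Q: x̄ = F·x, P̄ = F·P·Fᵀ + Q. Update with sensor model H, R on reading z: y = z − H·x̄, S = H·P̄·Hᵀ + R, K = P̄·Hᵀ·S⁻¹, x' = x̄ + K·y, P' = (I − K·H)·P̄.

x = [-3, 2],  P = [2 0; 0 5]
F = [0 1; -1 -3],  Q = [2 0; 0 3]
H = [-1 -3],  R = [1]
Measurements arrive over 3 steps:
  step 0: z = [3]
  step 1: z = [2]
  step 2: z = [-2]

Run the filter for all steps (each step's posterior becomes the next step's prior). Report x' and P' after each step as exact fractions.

step 0: x' = [73/46, -141/92], P' = [283/92 -195/184; -195/184 175/368]
step 1: x' = [-6454/3427, 158/3427], P' = [33239/13708 -10911/13708; -10911/13708 5063/13708]
step 2: x' = [-8182/102139, 369092/510695], P' = [236372/102139 -77481/102139; -77481/102139 182173/510695]

step 0: x̄ = F·x = [2, -3]
step 0: P̄ = F·P·Fᵀ + Q = [7 -15; -15 50]
step 0: y = z − H·x̄ = [-4]
step 0: S = H·P̄·Hᵀ + R = [368]
step 0: K = P̄·Hᵀ·S⁻¹ = [19/184; -135/368]
step 0: x' = x̄ + K·y = [73/46, -141/92]
step 0: P' = (I − K·H)·P̄ = [283/92 -195/184; -195/184 175/368]
step 1: x̄ = F·x = [-141/92, 277/92]
step 1: P̄ = F·P·Fᵀ + Q = [911/368 -135/368; -135/368 1471/368]
step 1: y = z − H·x̄ = [19/2]
step 1: S = H·P̄·Hᵀ + R = [149/4]
step 1: K = P̄·Hᵀ·S⁻¹ = [-11/298; -93/298]
step 1: x' = x̄ + K·y = [-6454/3427, 158/3427]
step 1: P' = (I − K·H)·P̄ = [33239/13708 -10911/13708; -10911/13708 5063/13708]
step 2: x̄ = F·x = [158/3427, 260/149]
step 2: P̄ = F·P·Fᵀ + Q = [32479/13708 -93/298; -93/298 592/149]
step 2: y = z − H·x̄ = [11244/3427]
step 2: S = H·P̄·Hᵀ + R = [510695/13708]
step 2: K = P̄·Hᵀ·S⁻¹ = [-3929/102139; -159114/510695]
step 2: x' = x̄ + K·y = [-8182/102139, 369092/510695]
step 2: P' = (I − K·H)·P̄ = [236372/102139 -77481/102139; -77481/102139 182173/510695]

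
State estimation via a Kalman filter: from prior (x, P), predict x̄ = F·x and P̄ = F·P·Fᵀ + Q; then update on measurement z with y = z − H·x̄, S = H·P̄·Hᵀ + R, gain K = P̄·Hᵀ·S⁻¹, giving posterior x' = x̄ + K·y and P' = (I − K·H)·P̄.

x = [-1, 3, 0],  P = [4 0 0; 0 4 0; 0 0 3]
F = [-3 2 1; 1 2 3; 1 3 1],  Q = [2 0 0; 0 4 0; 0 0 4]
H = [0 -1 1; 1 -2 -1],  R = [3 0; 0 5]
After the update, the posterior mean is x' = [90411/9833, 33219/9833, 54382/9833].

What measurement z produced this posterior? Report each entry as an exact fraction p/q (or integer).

z = [2, -3]

x̄ = F·x = [9, 5, 8]
P̄ = F·P·Fᵀ + Q = [57 13 15; 13 51 37; 15 37 47]
S = H·P̄·Hᵀ + R = [27 20; 20 379]
K = P̄·Hᵀ·S⁻¹ = [438/9833 392/9833; -2786/9833 -3122/9833; 5910/9833 -3062/9833]
x' − x̄ = [1914/9833, -15946/9833, -24282/9833] = K·y
y = (KᵀK)⁻¹·Kᵀ·(x' − x̄) = [-1, 6]
z = y + H·x̄ = [-1, 6] + [3, -9] = [2, -3]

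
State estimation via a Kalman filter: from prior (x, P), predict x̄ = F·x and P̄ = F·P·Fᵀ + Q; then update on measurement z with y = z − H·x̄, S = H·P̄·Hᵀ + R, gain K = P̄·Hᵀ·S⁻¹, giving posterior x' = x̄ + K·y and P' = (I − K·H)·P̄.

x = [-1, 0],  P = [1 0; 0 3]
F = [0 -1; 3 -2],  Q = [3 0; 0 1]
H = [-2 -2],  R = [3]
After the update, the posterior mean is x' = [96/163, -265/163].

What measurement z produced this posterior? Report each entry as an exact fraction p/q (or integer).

z = [2]

x̄ = F·x = [0, -3]
P̄ = F·P·Fᵀ + Q = [6 6; 6 22]
S = H·P̄·Hᵀ + R = [163]
K = P̄·Hᵀ·S⁻¹ = [-24/163; -56/163]
x' − x̄ = [96/163, 224/163] = K·y
y = (KᵀK)⁻¹·Kᵀ·(x' − x̄) = [-4]
z = y + H·x̄ = [-4] + [6] = [2]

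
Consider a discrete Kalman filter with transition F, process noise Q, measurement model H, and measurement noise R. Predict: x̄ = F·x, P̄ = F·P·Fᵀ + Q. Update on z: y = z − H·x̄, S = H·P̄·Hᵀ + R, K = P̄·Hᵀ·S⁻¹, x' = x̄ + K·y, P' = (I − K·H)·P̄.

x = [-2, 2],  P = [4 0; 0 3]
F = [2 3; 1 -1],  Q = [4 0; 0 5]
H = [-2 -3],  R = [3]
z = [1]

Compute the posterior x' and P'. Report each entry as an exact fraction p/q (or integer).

x̄ = F·x = [2, -4]
P̄ = F·P·Fᵀ + Q = [47 -1; -1 12]
y = z − H·x̄ = [-7]
S = H·P̄·Hᵀ + R = [287]
K = P̄·Hᵀ·S⁻¹ = [-13/41; -34/287]
x' = x̄ + K·y = [173/41, -130/41]
P' = (I − K·H)·P̄ = [744/41 -483/41; -483/41 2288/287]

x' = [173/41, -130/41]
P' = [744/41 -483/41; -483/41 2288/287]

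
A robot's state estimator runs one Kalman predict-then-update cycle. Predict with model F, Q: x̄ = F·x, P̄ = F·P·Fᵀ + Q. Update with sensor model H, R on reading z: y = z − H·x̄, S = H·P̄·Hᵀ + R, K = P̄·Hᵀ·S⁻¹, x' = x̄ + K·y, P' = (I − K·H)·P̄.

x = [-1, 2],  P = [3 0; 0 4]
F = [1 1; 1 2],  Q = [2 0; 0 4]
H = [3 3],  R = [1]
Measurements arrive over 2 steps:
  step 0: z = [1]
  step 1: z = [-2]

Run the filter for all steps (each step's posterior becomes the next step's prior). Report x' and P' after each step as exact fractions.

step 0: x̄ = F·x = [1, 3]
step 0: P̄ = F·P·Fᵀ + Q = [9 11; 11 23]
step 0: y = z − H·x̄ = [-11]
step 0: S = H·P̄·Hᵀ + R = [487]
step 0: K = P̄·Hᵀ·S⁻¹ = [60/487; 102/487]
step 0: x' = x̄ + K·y = [-173/487, 339/487]
step 0: P' = (I − K·H)·P̄ = [783/487 -763/487; -763/487 797/487]
step 1: x̄ = F·x = [166/487, 505/487]
step 1: P̄ = F·P·Fᵀ + Q = [1028/487 88/487; 88/487 2867/487]
step 1: y = z − H·x̄ = [-2987/487]
step 1: S = H·P̄·Hᵀ + R = [37126/487]
step 1: K = P̄·Hᵀ·S⁻¹ = [1674/18563; 8865/37126]
step 1: x' = x̄ + K·y = [-3940/18563, -15875/37126]
step 1: P' = (I − K·H)·P̄ = [27676/18563 -27118/18563; -27118/18563 57191/37126]

step 0: x' = [-173/487, 339/487], P' = [783/487 -763/487; -763/487 797/487]
step 1: x' = [-3940/18563, -15875/37126], P' = [27676/18563 -27118/18563; -27118/18563 57191/37126]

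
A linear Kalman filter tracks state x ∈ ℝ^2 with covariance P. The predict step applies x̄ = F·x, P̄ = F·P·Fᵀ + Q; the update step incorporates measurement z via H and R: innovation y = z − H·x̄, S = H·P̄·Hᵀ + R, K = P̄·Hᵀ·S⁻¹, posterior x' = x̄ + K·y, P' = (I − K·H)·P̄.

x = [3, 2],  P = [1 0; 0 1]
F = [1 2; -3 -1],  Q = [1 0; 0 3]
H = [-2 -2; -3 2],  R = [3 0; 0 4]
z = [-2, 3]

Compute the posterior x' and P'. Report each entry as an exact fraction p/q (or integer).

x̄ = F·x = [7, -11]
P̄ = F·P·Fᵀ + Q = [6 -5; -5 13]
y = z − H·x̄ = [-10, 46]
S = H·P̄·Hᵀ + R = [39 -26; -26 170]
K = P̄·Hᵀ·S⁻¹ = [-534/2977 -44/229; -827/2977 91/458]
x' = x̄ + K·y = [-133/2977, 2732/2977]
P' = (I − K·H)·P̄ = [778/2977 23/2977; 23/2977 2435/5954]

x' = [-133/2977, 2732/2977]
P' = [778/2977 23/2977; 23/2977 2435/5954]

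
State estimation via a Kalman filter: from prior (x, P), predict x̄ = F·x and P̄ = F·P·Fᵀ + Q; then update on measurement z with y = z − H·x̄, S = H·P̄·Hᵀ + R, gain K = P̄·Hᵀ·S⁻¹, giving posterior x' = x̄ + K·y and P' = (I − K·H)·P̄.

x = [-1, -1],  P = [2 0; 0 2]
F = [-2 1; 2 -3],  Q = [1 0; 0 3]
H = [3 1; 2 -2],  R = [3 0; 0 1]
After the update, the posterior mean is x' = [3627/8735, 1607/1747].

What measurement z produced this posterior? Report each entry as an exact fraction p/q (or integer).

x̄ = F·x = [1, 1]
P̄ = F·P·Fᵀ + Q = [11 -14; -14 29]
S = H·P̄·Hᵀ + R = [47 64; 64 273]
K = P̄·Hᵀ·S⁻¹ = [1987/8735 1134/8735; 391/1747 -642/1747]
x' − x̄ = [-5108/8735, -140/1747] = K·y
y = (KᵀK)⁻¹·Kᵀ·(x' − x̄) = [-2, -1]
z = y + H·x̄ = [-2, -1] + [4, 0] = [2, -1]

z = [2, -1]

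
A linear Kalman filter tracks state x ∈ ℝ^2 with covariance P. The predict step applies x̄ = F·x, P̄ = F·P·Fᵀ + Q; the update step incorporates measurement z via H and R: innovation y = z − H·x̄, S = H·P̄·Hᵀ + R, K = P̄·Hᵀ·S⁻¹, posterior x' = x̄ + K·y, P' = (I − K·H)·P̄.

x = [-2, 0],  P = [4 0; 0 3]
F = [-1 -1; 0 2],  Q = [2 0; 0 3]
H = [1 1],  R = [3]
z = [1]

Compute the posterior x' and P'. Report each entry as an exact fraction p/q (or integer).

x̄ = F·x = [2, 0]
P̄ = F·P·Fᵀ + Q = [9 -6; -6 15]
y = z − H·x̄ = [-1]
S = H·P̄·Hᵀ + R = [15]
K = P̄·Hᵀ·S⁻¹ = [1/5; 3/5]
x' = x̄ + K·y = [9/5, -3/5]
P' = (I − K·H)·P̄ = [42/5 -39/5; -39/5 48/5]

x' = [9/5, -3/5]
P' = [42/5 -39/5; -39/5 48/5]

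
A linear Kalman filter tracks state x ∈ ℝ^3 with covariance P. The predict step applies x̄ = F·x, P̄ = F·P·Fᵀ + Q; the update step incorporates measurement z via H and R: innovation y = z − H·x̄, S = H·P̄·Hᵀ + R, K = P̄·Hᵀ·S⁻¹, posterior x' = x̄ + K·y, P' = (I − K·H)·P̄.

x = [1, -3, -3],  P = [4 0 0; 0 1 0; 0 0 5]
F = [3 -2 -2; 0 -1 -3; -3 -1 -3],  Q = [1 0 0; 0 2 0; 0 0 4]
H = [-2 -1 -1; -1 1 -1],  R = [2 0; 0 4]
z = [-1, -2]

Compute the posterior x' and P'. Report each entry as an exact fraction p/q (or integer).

x' = [3815/1746, -2653/1746, -1468/873]
P' = [35881/1746 -15953/1746 -27317/873; -15953/1746 8893/1746 12019/873; -27317/873 12019/873 42656/873]

x̄ = F·x = [15, 12, 9]
P̄ = F·P·Fᵀ + Q = [61 32 -4; 32 48 46; -4 46 86]
y = z − H·x̄ = [50, 10]
S = H·P̄·Hᵀ + R = [584 116; 116 35]
K = P̄·Hᵀ·S⁻¹ = [-1175/3492 350/873; -1025/3492 101/873; -41/1746 -830/873]
x' = x̄ + K·y = [3815/1746, -2653/1746, -1468/873]
P' = (I − K·H)·P̄ = [35881/1746 -15953/1746 -27317/873; -15953/1746 8893/1746 12019/873; -27317/873 12019/873 42656/873]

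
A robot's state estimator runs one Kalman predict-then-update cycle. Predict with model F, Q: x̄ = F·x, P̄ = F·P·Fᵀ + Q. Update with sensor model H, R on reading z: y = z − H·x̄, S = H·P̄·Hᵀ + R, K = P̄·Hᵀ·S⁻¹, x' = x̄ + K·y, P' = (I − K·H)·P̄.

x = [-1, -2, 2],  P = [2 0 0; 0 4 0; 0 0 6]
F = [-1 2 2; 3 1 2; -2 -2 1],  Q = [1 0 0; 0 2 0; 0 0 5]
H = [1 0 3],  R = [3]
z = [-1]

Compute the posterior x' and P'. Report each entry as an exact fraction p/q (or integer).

x̄ = F·x = [1, -1, 8]
P̄ = F·P·Fᵀ + Q = [43 26 0; 26 48 -8; 0 -8 35]
y = z − H·x̄ = [-26]
S = H·P̄·Hᵀ + R = [361]
K = P̄·Hᵀ·S⁻¹ = [43/361; 2/361; 105/361]
x' = x̄ + K·y = [-757/361, -413/361, 158/361]
P' = (I − K·H)·P̄ = [13674/361 9300/361 -4515/361; 9300/361 17324/361 -3098/361; -4515/361 -3098/361 1610/361]

x' = [-757/361, -413/361, 158/361]
P' = [13674/361 9300/361 -4515/361; 9300/361 17324/361 -3098/361; -4515/361 -3098/361 1610/361]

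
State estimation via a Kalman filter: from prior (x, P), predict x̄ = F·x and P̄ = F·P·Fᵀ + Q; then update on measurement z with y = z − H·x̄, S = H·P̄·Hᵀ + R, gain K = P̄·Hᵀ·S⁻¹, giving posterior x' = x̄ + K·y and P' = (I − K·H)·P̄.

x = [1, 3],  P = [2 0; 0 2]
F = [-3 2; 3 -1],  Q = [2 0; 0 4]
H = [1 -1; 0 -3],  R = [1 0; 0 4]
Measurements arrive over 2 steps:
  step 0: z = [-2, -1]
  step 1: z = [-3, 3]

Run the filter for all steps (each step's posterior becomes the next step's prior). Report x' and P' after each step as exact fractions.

step 0: x̄ = F·x = [3, 0]
step 0: P̄ = F·P·Fᵀ + Q = [28 -22; -22 24]
step 0: y = z − H·x̄ = [-5, -1]
step 0: S = H·P̄·Hᵀ + R = [97 138; 138 220]
step 0: K = P̄·Hᵀ·S⁻¹ = [473/574 -249/1148; -23/287 -159/574]
step 0: x' = x̄ + K·y = [-1037/1148, 389/574]
step 0: P' = (I − K·H)·P̄ = [639/574 83/287; 83/287 106/287]
step 1: x̄ = F·x = [4667/1148, -3889/1148]
step 1: P̄ = F·P·Fᵀ + Q = [5755/574 -4681/574; -4681/574 7263/574]
step 1: y = z − H·x̄ = [-3000/287, -8223/1148]
step 1: S = H·P̄·Hᵀ + R = [11477/287 17916/287; 17916/287 67663/574]
step 1: K = P̄·Hᵀ·S⁻¹ = [353558/468997 -89895/468997; -47776/468997 -125727/468997]
step 1: x' = x̄ + K·y = [-1145192/468997, -188819/468997]
step 1: P' = (I − K·H)·P̄ = [473418/468997 119860/468997; 119860/468997 167636/468997]

step 0: x' = [-1037/1148, 389/574], P' = [639/574 83/287; 83/287 106/287]
step 1: x' = [-1145192/468997, -188819/468997], P' = [473418/468997 119860/468997; 119860/468997 167636/468997]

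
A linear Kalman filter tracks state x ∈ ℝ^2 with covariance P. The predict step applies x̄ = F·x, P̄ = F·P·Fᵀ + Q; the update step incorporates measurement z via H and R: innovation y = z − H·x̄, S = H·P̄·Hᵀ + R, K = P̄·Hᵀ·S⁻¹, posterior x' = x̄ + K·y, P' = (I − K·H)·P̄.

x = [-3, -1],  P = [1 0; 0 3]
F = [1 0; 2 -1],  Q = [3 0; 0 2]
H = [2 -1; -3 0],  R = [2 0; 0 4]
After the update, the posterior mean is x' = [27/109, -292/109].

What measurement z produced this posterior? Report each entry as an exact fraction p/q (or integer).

x̄ = F·x = [-3, -5]
P̄ = F·P·Fᵀ + Q = [4 2; 2 9]
S = H·P̄·Hᵀ + R = [19 -18; -18 40]
K = P̄·Hᵀ·S⁻¹ = [6/109 -30/109; -77/109 -51/109]
x' − x̄ = [354/109, 253/109] = K·y
y = (KᵀK)⁻¹·Kᵀ·(x' − x̄) = [4, -11]
z = y + H·x̄ = [4, -11] + [-1, 9] = [3, -2]

z = [3, -2]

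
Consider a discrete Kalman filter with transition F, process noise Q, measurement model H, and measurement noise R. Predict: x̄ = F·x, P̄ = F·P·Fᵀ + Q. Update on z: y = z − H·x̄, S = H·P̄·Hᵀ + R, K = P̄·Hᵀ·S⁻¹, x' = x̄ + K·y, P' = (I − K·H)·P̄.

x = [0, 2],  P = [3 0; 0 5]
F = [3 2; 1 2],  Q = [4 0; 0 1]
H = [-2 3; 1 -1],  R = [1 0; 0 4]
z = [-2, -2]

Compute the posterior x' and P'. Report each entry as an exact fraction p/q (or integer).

x' = [-378/173, -352/173]
P' = [14375/692 9691/692; 9691/692 6607/692]

x̄ = F·x = [4, 4]
P̄ = F·P·Fᵀ + Q = [51 29; 29 24]
y = z − H·x̄ = [-6, -2]
S = H·P̄·Hᵀ + R = [73 -29; -29 21]
K = P̄·Hᵀ·S⁻¹ = [323/692 1171/692; 439/692 771/692]
x' = x̄ + K·y = [-378/173, -352/173]
P' = (I − K·H)·P̄ = [14375/692 9691/692; 9691/692 6607/692]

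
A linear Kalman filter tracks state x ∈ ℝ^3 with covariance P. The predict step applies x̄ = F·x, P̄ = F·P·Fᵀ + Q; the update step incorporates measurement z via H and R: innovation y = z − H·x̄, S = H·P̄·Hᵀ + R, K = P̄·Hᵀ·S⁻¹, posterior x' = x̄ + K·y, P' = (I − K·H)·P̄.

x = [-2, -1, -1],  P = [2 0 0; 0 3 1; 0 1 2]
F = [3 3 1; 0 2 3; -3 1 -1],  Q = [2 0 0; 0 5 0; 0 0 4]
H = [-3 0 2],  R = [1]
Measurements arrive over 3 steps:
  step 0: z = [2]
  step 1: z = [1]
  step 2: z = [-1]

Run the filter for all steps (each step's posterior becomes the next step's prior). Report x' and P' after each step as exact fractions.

step 0: x' = [15/94, 45/94, 119/94], P' = [4879/752 6647/752 7223/752; 6647/752 24735/752 9919/752; 7223/752 9919/752 10879/752]
step 1: x' = [-384803/642415, 9955786/5781735, -2308889/5781735], P' = [15524047/642415 6186609/642415 23193209/642415; 6186609/642415 64747192/5781735 82848517/5781735; 23193209/642415 82848517/5781735 313299937/5781735]
step 2: x' = [270038240900/91446586083, 203991338950/91446586083, 119777953450/30482195361], P' = [1434880982396/91446586083 521443787053/91446586083 713939191246/30482195361; 521443787053/91446586083 864270022409/91446586083 257515577219/30482195361; 713939191246/30482195361 257515577219/30482195361 357758967990/10160731787]

step 0: x̄ = F·x = [-10, -5, 6]
step 0: P̄ = F·P·Fᵀ + Q = [55 35 -13; 35 47 1; -13 1 25]
step 0: y = z − H·x̄ = [-40]
step 0: S = H·P̄·Hᵀ + R = [752]
step 0: K = P̄·Hᵀ·S⁻¹ = [-191/752; -103/752; 89/752]
step 0: x' = x̄ + K·y = [15/94, 45/94, 119/94]
step 0: P' = (I − K·H)·P̄ = [4879/752 6647/752 7223/752; 6647/752 24735/752 9919/752; 7223/752 9919/752 10879/752]
step 1: x̄ = F·x = [299/94, 447/94, -119/94]
step 1: P̄ = F·P·Fᵀ + Q = [501407/752 395045/752 -83643/752; 395045/752 319639/752 -78137/752; -83643/752 -78137/752 66151/752]
step 1: y = z − H·x̄ = [1229/94]
step 1: S = H·P̄·Hᵀ + R = [5781735/752]
step 1: K = P̄·Hᵀ·S⁻¹ = [-185723/642415; -1341409/5781735; 383231/5781735]
step 1: x' = x̄ + K·y = [-384803/642415, 9955786/5781735, -2308889/5781735]
step 1: P' = (I − K·H)·P̄ = [15524047/642415 6186609/642415 23193209/642415; 6186609/642415 64747192/5781735 82848517/5781735; 23193209/642415 82848517/5781735 313299937/5781735]
step 2: x̄ = F·x = [17168788/5781735, 2596981/1156347, 7551452/1927245]
step 2: P̄ = F·P·Fᵀ + Q = [4916790988/5781735 890488693/1156347 -1042904458/1927245; 890488693/1156347 820355816/1156347 -196018915/385449; -1042904458/1927245 -196018915/385449 267920138/642415]
step 2: y = z − H·x̄ = [46213/642415]
step 2: S = H·P̄·Hᵀ + R = [10160731787/642415]
step 2: K = P̄·Hᵀ·S⁻¹ = [-2334199968/10160731787; -2137544205/10160731787; 1578744734/10160731787]
step 2: x' = x̄ + K·y = [270038240900/91446586083, 203991338950/91446586083, 119777953450/30482195361]
step 2: P' = (I − K·H)·P̄ = [1434880982396/91446586083 521443787053/91446586083 713939191246/30482195361; 521443787053/91446586083 864270022409/91446586083 257515577219/30482195361; 713939191246/30482195361 257515577219/30482195361 357758967990/10160731787]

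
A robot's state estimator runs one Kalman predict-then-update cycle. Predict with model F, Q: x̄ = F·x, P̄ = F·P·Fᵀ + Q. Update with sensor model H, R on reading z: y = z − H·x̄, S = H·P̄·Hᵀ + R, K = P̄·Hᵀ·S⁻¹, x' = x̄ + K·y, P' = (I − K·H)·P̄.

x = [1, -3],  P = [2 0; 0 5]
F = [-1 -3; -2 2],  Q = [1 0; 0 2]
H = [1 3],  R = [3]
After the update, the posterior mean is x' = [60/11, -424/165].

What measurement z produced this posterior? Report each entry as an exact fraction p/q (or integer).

x̄ = F·x = [8, -8]
P̄ = F·P·Fᵀ + Q = [48 -26; -26 30]
S = H·P̄·Hᵀ + R = [165]
K = P̄·Hᵀ·S⁻¹ = [-2/11; 64/165]
x' − x̄ = [-28/11, 896/165] = K·y
y = (KᵀK)⁻¹·Kᵀ·(x' − x̄) = [14]
z = y + H·x̄ = [14] + [-16] = [-2]

z = [-2]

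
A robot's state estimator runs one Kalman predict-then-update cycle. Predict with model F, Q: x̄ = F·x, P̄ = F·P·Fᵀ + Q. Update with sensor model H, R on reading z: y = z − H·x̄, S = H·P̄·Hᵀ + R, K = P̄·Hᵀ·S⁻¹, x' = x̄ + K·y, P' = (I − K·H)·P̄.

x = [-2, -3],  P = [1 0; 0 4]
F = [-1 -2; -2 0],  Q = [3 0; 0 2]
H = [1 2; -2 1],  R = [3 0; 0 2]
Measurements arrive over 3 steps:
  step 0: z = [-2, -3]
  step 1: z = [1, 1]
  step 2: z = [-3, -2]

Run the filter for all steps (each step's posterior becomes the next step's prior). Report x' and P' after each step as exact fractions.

step 0: x' = [1591/1622, -1567/1622], P' = [349/811 61/811; 61/811 415/811]
step 1: x' = [-639/5650, 10097/42375], P' = [231/565 213/2825; 213/2825 6859/14125]
step 2: x' = [997163/6388953, -17136737/12777906], P' = [869353/2129651 160003/2129651; 160003/2129651 1031041/2129651]

step 0: x̄ = F·x = [8, 4]
step 0: P̄ = F·P·Fᵀ + Q = [20 2; 2 6]
step 0: y = z − H·x̄ = [-18, 9]
step 0: S = H·P̄·Hᵀ + R = [55 -34; -34 80]
step 0: K = P̄·Hᵀ·S⁻¹ = [157/811 -637/1622; 297/811 293/1622]
step 0: x' = x̄ + K·y = [1591/1622, -1567/1622]
step 0: P' = (I − K·H)·P̄ = [349/811 61/811; 61/811 415/811]
step 1: x̄ = F·x = [1543/1622, -1591/811]
step 1: P̄ = F·P·Fᵀ + Q = [4686/811 942/811; 942/811 3018/811]
step 1: y = z − H·x̄ = [6443/1622, 3945/811]
step 1: S = H·P̄·Hᵀ + R = [22959/811 -6162/811; -6162/811 19616/811]
step 1: K = P̄·Hᵀ·S⁻¹ = [527/2825 -2097/5650; 14783/42375 4729/28250]
step 1: x' = x̄ + K·y = [-639/5650, 10097/42375]
step 1: P' = (I − K·H)·P̄ = [231/565 213/2825; 213/2825 6859/14125]
step 2: x̄ = F·x = [-30803/84750, 639/2825]
step 2: P̄ = F·P·Fᵀ + Q = [79846/14125 3162/2825; 3162/2825 2054/565]
step 2: y = z − H·x̄ = [-261787/84750, -125138/42375]
step 2: S = H·P̄·Hᵀ + R = [390861/14125 -104422/14125; -104422/14125 335744/14125]
step 2: K = P̄·Hᵀ·S⁻¹ = [396453/2129651 -1578703/4259302; 740695/2129651 711035/4259302]
step 2: x' = x̄ + K·y = [997163/6388953, -17136737/12777906]
step 2: P' = (I − K·H)·P̄ = [869353/2129651 160003/2129651; 160003/2129651 1031041/2129651]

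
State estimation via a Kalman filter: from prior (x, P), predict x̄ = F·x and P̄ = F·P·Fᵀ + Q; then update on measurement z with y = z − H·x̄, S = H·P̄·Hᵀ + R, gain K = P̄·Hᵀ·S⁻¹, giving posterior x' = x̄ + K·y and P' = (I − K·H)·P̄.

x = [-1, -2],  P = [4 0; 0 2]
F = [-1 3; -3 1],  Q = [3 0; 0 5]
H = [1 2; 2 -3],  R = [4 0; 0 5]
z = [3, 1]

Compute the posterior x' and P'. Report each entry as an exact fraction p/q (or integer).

x̄ = F·x = [-5, 1]
P̄ = F·P·Fᵀ + Q = [25 18; 18 43]
y = z − H·x̄ = [6, 14]
S = H·P̄·Hᵀ + R = [273 -190; -190 276]
K = P̄·Hᵀ·S⁻¹ = [4019/9812 5249/19624; 5517/19624 -5629/39248]
x' = x̄ + K·y = [11797/9812, 13323/19624]
P' = (I − K·H)·P̄ = [10639/9812 5437/19624; 5437/19624 16631/39248]

x' = [11797/9812, 13323/19624]
P' = [10639/9812 5437/19624; 5437/19624 16631/39248]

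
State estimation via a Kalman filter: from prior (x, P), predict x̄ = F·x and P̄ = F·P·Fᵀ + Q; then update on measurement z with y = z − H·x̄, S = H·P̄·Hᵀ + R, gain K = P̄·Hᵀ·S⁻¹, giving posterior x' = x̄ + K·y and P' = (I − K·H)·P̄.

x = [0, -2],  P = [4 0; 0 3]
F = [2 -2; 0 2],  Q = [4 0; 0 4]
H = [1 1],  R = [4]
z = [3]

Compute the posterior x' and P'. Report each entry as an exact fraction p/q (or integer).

x̄ = F·x = [4, -4]
P̄ = F·P·Fᵀ + Q = [32 -12; -12 16]
y = z − H·x̄ = [3]
S = H·P̄·Hᵀ + R = [28]
K = P̄·Hᵀ·S⁻¹ = [5/7; 1/7]
x' = x̄ + K·y = [43/7, -25/7]
P' = (I − K·H)·P̄ = [124/7 -104/7; -104/7 108/7]

x' = [43/7, -25/7]
P' = [124/7 -104/7; -104/7 108/7]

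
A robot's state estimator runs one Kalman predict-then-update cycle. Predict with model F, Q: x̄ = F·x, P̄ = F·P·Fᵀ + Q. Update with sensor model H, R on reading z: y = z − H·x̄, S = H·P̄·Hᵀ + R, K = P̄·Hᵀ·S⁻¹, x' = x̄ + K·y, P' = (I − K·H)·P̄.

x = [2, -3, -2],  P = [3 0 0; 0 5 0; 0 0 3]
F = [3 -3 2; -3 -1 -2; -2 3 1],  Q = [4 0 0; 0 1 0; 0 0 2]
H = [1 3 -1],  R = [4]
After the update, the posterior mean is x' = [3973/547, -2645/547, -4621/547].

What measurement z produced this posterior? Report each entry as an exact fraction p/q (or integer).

z = [1]

x̄ = F·x = [11, 1, -15]
P̄ = F·P·Fᵀ + Q = [88 -24 -57; -24 45 -3; -57 -3 62]
S = H·P̄·Hᵀ + R = [547]
K = P̄·Hᵀ·S⁻¹ = [73/547; 114/547; -128/547]
x' − x̄ = [-2044/547, -3192/547, 3584/547] = K·y
y = (KᵀK)⁻¹·Kᵀ·(x' − x̄) = [-28]
z = y + H·x̄ = [-28] + [29] = [1]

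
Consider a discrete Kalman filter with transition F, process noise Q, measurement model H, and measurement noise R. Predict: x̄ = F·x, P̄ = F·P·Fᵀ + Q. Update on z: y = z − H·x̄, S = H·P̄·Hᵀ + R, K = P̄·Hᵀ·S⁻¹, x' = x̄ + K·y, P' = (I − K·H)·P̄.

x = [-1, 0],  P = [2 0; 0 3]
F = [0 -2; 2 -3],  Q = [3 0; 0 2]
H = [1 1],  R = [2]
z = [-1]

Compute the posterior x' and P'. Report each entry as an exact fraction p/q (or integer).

x̄ = F·x = [0, -2]
P̄ = F·P·Fᵀ + Q = [15 18; 18 37]
y = z − H·x̄ = [1]
S = H·P̄·Hᵀ + R = [90]
K = P̄·Hᵀ·S⁻¹ = [11/30; 11/18]
x' = x̄ + K·y = [11/30, -25/18]
P' = (I − K·H)·P̄ = [29/10 -13/6; -13/6 61/18]

x' = [11/30, -25/18]
P' = [29/10 -13/6; -13/6 61/18]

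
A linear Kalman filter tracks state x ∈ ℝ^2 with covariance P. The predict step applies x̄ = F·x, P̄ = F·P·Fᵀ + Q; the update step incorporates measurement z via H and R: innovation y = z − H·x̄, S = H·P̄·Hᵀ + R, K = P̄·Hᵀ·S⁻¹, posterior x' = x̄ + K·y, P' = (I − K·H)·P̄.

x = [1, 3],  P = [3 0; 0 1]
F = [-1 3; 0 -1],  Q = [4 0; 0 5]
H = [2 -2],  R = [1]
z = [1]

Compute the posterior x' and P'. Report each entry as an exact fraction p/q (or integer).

x' = [106/113, 39/113]
P' = [364/113 345/113; 345/113 354/113]

x̄ = F·x = [8, -3]
P̄ = F·P·Fᵀ + Q = [16 -3; -3 6]
y = z − H·x̄ = [-21]
S = H·P̄·Hᵀ + R = [113]
K = P̄·Hᵀ·S⁻¹ = [38/113; -18/113]
x' = x̄ + K·y = [106/113, 39/113]
P' = (I − K·H)·P̄ = [364/113 345/113; 345/113 354/113]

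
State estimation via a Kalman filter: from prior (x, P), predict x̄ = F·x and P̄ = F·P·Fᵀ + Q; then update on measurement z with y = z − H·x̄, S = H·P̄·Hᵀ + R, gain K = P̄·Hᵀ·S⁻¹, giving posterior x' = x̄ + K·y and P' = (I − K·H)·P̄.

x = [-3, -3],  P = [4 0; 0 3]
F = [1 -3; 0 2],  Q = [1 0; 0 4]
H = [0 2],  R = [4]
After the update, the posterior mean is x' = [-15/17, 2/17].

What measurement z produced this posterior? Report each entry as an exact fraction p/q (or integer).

x̄ = F·x = [6, -6]
P̄ = F·P·Fᵀ + Q = [32 -18; -18 16]
S = H·P̄·Hᵀ + R = [68]
K = P̄·Hᵀ·S⁻¹ = [-9/17; 8/17]
x' − x̄ = [-117/17, 104/17] = K·y
y = (KᵀK)⁻¹·Kᵀ·(x' − x̄) = [13]
z = y + H·x̄ = [13] + [-12] = [1]

z = [1]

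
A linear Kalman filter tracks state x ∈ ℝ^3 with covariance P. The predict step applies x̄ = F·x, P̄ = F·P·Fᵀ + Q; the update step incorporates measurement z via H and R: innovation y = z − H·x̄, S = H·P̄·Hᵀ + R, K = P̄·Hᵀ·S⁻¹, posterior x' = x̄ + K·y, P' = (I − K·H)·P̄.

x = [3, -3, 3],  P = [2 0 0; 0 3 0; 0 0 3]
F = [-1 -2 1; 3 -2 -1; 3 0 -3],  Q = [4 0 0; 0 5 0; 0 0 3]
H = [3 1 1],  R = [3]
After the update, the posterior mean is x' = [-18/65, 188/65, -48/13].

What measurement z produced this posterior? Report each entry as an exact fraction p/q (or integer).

x̄ = F·x = [6, 12, 0]
P̄ = F·P·Fᵀ + Q = [21 3 -15; 3 38 27; -15 27 48]
S = H·P̄·Hᵀ + R = [260]
K = P̄·Hᵀ·S⁻¹ = [51/260; 37/130; 3/26]
x' − x̄ = [-408/65, -592/65, -48/13] = K·y
y = (KᵀK)⁻¹·Kᵀ·(x' − x̄) = [-32]
z = y + H·x̄ = [-32] + [30] = [-2]

z = [-2]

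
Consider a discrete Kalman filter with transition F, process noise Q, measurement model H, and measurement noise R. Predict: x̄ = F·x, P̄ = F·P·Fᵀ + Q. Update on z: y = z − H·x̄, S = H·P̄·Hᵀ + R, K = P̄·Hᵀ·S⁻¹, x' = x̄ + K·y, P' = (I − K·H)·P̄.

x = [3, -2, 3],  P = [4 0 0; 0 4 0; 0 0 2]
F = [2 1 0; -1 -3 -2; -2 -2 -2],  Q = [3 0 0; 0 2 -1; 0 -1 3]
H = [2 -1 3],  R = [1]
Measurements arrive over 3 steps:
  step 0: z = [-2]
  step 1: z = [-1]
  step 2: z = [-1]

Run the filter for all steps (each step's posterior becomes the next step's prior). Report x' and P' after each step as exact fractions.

step 0: x̄ = F·x = [4, -3, -8]
step 0: P̄ = F·P·Fᵀ + Q = [23 -20 -24; -20 50 39; -24 39 43]
step 0: y = z − H·x̄ = [11]
step 0: S = H·P̄·Hᵀ + R = [88]
step 0: K = P̄·Hᵀ·S⁻¹ = [-3/44; 27/88; 21/44]
step 0: x' = x̄ + K·y = [13/4, 3/8, -11/4]
step 0: P' = (I − K·H)·P̄ = [497/22 -799/44 -465/22; -799/44 3671/88 1149/44; -465/22 1149/44 505/22]
step 1: x̄ = F·x = [55/8, 9/8, -7/4]
step 1: P̄ = F·P·Fᵀ + Q = [5495/88 -959/88 -1431/44; -959/88 53831/88 16515/44; -1431/44 16515/44 5425/22]
step 1: y = z − H·x̄ = [-67/8]
step 1: S = H·P̄·Hᵀ + R = [42511/88]
step 1: K = P̄·Hᵀ·S⁻¹ = [3363/42511; 43341/42511; 26346/42511]
step 1: x' = x̄ + K·y = [264098/42511, -315156/42511, -295042/42511]
step 1: P' = (I − K·H)·P̄ = [2526002/42511 -2119589/42511 -2389410/42511; -2119589/42511 4658720/42511 2980413/42511; -2389410/42511 2980413/42511 2595193/42511]
step 2: x̄ = F·x = [213040/42511, 1271454/42511, 692200/42511]
step 2: P̄ = F·P·Fᵀ + Q = [6411905/42511 -594227/42511 -3107100/42511; -594227/42511 68410058/42511 41853543/42511; -3107100/42511 41853543/42511 27018505/42511]
step 2: y = z − H·x̄ = [-1273737/42511]
step 2: S = H·P̄·Hᵀ + R = [51237184/42511]
step 2: K = P̄·Hᵀ·S⁻¹ = [4096737/51237184; 55962117/51237184; 8246943/12809296]
step 2: x' = x̄ + K·y = [134021881/51237184, -144322563/51237184, -38527481/12809296]
step 2: P' = (I − K·H)·P̄ = [7333271441/51237184 -6109209227/51237184 -1730971281/12809296; -6109209227/51237184 8783142953/51237184 1754793627/12809296; -1730971281/12809296 1754793627/12809296 435415261/3202324]

step 0: x' = [13/4, 3/8, -11/4], P' = [497/22 -799/44 -465/22; -799/44 3671/88 1149/44; -465/22 1149/44 505/22]
step 1: x' = [264098/42511, -315156/42511, -295042/42511], P' = [2526002/42511 -2119589/42511 -2389410/42511; -2119589/42511 4658720/42511 2980413/42511; -2389410/42511 2980413/42511 2595193/42511]
step 2: x' = [134021881/51237184, -144322563/51237184, -38527481/12809296], P' = [7333271441/51237184 -6109209227/51237184 -1730971281/12809296; -6109209227/51237184 8783142953/51237184 1754793627/12809296; -1730971281/12809296 1754793627/12809296 435415261/3202324]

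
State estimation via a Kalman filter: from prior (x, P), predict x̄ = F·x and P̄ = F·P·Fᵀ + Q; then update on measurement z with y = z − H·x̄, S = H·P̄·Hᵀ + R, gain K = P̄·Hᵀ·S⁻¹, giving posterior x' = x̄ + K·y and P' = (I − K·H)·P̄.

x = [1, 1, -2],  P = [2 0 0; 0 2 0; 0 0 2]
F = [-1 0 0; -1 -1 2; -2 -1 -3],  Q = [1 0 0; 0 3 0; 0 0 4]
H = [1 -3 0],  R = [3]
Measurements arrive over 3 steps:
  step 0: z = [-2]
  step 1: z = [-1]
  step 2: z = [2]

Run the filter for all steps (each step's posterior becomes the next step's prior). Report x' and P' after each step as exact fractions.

step 0: x' = [-24/43, 1/3, -31/129], P' = [126/43 1 194/43; 1 2/3 4/3; 194/43 4/3 3644/129]
step 1: x' = [20192/39619, 19837/39619, 25802/118857], P' = [139845/39619 45789/39619 386937/39619; 45789/39619 28151/39619 107057/39619; 386937/39619 107057/39619 6497822/118857]
step 2: x' = [-586503/1203995, -23942681/28895880, -8226239/4815980], P' = [26250912/8427965 8507281/8427965 10135872/1203995; 8507281/8427965 133418927/202271160 10658979/4815980; 10135872/1203995 10658979/4815980 121842633/2407990]

step 0: x̄ = F·x = [-1, -6, 3]
step 0: P̄ = F·P·Fᵀ + Q = [3 2 4; 2 15 -6; 4 -6 32]
step 0: y = z − H·x̄ = [-19]
step 0: S = H·P̄·Hᵀ + R = [129]
step 0: K = P̄·Hᵀ·S⁻¹ = [-1/43; -1/3; 22/129]
step 0: x' = x̄ + K·y = [-24/43, 1/3, -31/129]
step 0: P' = (I − K·H)·P̄ = [126/43 1 194/43; 1 2/3 4/3; 194/43 4/3 3644/129]
step 1: x̄ = F·x = [24/43, -11/43, 194/129]
step 1: P̄ = F·P·Fᵀ + Q = [169/43 -219/43 877/43; -219/43 4223/43 -7015/43; 877/43 -7015/43 43442/129]
step 1: y = z − H·x̄ = [-100/43]
step 1: S = H·P̄·Hᵀ + R = [39619/43]
step 1: K = P̄·Hᵀ·S⁻¹ = [826/39619; -12888/39619; 21922/39619]
step 1: x' = x̄ + K·y = [20192/39619, 19837/39619, 25802/118857]
step 1: P' = (I − K·H)·P̄ = [139845/39619 45789/39619 386937/39619; 45789/39619 28151/39619 107057/39619; 386937/39619 107057/39619 6497822/118857]
step 2: x̄ = F·x = [-20192/39619, -68483/118857, -86023/39619]
step 2: P̄ = F·P·Fᵀ + Q = [179464/39619 -588240/39619 1486290/39619; -588240/39619 21198653/118857 -12830316/39619; 1486290/39619 -12830316/39619 25708215/39619]
step 2: y = z − H·x̄ = [30947/39619]
step 2: S = H·P̄·Hᵀ + R = [67423720/39619]
step 2: K = P̄·Hᵀ·S⁻¹ = [243023/8427965; -21786893/67423720; 2855517/4815980]
step 2: x' = x̄ + K·y = [-586503/1203995, -23942681/28895880, -8226239/4815980]
step 2: P' = (I − K·H)·P̄ = [26250912/8427965 8507281/8427965 10135872/1203995; 8507281/8427965 133418927/202271160 10658979/4815980; 10135872/1203995 10658979/4815980 121842633/2407990]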